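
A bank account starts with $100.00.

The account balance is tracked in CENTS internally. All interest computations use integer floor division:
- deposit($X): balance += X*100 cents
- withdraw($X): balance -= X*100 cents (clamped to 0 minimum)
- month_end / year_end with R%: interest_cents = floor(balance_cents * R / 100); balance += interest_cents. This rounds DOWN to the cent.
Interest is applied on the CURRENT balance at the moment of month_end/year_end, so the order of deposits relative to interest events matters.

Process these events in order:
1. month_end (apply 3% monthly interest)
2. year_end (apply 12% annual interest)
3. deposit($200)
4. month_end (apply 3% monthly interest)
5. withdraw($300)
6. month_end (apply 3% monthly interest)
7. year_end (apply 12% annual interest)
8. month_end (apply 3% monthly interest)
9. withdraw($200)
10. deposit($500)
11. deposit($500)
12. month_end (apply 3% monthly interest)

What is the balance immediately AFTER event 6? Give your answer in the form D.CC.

After 1 (month_end (apply 3% monthly interest)): balance=$103.00 total_interest=$3.00
After 2 (year_end (apply 12% annual interest)): balance=$115.36 total_interest=$15.36
After 3 (deposit($200)): balance=$315.36 total_interest=$15.36
After 4 (month_end (apply 3% monthly interest)): balance=$324.82 total_interest=$24.82
After 5 (withdraw($300)): balance=$24.82 total_interest=$24.82
After 6 (month_end (apply 3% monthly interest)): balance=$25.56 total_interest=$25.56

Answer: 25.56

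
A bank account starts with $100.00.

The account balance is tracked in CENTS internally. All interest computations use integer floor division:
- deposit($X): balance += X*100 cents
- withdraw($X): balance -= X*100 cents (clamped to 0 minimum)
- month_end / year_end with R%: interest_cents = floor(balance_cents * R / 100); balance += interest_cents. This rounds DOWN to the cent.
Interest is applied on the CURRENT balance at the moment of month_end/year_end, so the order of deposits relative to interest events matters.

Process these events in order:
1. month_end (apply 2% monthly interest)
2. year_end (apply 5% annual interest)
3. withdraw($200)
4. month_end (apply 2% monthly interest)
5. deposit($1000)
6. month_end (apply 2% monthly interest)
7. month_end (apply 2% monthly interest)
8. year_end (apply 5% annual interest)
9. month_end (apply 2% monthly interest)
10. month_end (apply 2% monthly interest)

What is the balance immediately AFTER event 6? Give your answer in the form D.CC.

After 1 (month_end (apply 2% monthly interest)): balance=$102.00 total_interest=$2.00
After 2 (year_end (apply 5% annual interest)): balance=$107.10 total_interest=$7.10
After 3 (withdraw($200)): balance=$0.00 total_interest=$7.10
After 4 (month_end (apply 2% monthly interest)): balance=$0.00 total_interest=$7.10
After 5 (deposit($1000)): balance=$1000.00 total_interest=$7.10
After 6 (month_end (apply 2% monthly interest)): balance=$1020.00 total_interest=$27.10

Answer: 1020.00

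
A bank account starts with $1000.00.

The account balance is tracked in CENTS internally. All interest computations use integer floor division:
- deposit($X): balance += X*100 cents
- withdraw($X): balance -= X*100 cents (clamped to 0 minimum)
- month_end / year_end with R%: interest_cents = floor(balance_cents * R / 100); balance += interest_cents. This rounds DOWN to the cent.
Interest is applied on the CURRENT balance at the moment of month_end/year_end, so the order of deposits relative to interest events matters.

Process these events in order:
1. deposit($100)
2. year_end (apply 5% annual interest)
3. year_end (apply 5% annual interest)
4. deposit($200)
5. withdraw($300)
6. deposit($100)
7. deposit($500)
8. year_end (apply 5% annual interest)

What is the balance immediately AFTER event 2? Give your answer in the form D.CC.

After 1 (deposit($100)): balance=$1100.00 total_interest=$0.00
After 2 (year_end (apply 5% annual interest)): balance=$1155.00 total_interest=$55.00

Answer: 1155.00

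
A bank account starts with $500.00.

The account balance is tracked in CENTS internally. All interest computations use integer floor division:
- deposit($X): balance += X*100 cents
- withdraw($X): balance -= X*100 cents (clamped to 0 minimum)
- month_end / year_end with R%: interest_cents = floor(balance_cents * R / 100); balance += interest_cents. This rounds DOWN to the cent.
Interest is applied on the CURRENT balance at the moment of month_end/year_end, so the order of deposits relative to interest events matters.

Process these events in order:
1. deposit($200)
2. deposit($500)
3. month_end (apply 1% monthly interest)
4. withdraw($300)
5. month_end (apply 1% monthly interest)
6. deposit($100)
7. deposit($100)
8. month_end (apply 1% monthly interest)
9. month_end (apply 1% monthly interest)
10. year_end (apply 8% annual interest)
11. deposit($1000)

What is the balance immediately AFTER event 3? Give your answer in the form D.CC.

Answer: 1212.00

Derivation:
After 1 (deposit($200)): balance=$700.00 total_interest=$0.00
After 2 (deposit($500)): balance=$1200.00 total_interest=$0.00
After 3 (month_end (apply 1% monthly interest)): balance=$1212.00 total_interest=$12.00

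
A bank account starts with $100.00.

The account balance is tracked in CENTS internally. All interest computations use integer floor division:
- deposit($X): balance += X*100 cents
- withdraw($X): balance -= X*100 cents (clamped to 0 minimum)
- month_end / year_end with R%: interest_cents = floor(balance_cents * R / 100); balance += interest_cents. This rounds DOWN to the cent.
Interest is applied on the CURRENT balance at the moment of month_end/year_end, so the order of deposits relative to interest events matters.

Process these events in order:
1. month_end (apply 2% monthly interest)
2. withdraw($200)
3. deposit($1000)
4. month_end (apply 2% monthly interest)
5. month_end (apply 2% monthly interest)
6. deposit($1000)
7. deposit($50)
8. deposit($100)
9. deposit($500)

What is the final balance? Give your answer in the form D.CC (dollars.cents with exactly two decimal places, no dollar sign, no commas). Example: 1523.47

After 1 (month_end (apply 2% monthly interest)): balance=$102.00 total_interest=$2.00
After 2 (withdraw($200)): balance=$0.00 total_interest=$2.00
After 3 (deposit($1000)): balance=$1000.00 total_interest=$2.00
After 4 (month_end (apply 2% monthly interest)): balance=$1020.00 total_interest=$22.00
After 5 (month_end (apply 2% monthly interest)): balance=$1040.40 total_interest=$42.40
After 6 (deposit($1000)): balance=$2040.40 total_interest=$42.40
After 7 (deposit($50)): balance=$2090.40 total_interest=$42.40
After 8 (deposit($100)): balance=$2190.40 total_interest=$42.40
After 9 (deposit($500)): balance=$2690.40 total_interest=$42.40

Answer: 2690.40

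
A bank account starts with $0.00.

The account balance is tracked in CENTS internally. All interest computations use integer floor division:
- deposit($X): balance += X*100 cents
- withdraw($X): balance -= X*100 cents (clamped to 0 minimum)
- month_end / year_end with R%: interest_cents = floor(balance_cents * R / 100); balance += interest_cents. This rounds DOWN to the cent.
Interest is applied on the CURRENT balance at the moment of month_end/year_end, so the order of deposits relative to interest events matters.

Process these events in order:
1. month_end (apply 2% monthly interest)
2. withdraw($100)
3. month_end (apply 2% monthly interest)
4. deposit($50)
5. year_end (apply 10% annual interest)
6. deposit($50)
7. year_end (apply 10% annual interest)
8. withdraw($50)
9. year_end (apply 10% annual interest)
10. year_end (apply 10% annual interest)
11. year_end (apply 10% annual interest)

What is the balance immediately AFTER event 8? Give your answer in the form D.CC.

Answer: 65.50

Derivation:
After 1 (month_end (apply 2% monthly interest)): balance=$0.00 total_interest=$0.00
After 2 (withdraw($100)): balance=$0.00 total_interest=$0.00
After 3 (month_end (apply 2% monthly interest)): balance=$0.00 total_interest=$0.00
After 4 (deposit($50)): balance=$50.00 total_interest=$0.00
After 5 (year_end (apply 10% annual interest)): balance=$55.00 total_interest=$5.00
After 6 (deposit($50)): balance=$105.00 total_interest=$5.00
After 7 (year_end (apply 10% annual interest)): balance=$115.50 total_interest=$15.50
After 8 (withdraw($50)): balance=$65.50 total_interest=$15.50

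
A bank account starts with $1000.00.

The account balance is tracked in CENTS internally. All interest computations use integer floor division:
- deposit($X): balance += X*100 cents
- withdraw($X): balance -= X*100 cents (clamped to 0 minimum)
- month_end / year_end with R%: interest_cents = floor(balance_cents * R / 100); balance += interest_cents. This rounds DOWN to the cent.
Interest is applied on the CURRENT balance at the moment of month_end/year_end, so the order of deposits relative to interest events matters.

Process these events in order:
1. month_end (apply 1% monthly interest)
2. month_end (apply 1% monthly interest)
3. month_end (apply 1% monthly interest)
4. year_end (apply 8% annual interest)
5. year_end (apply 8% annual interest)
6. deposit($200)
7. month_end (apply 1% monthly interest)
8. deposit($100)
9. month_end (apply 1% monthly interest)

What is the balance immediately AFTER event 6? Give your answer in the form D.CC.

After 1 (month_end (apply 1% monthly interest)): balance=$1010.00 total_interest=$10.00
After 2 (month_end (apply 1% monthly interest)): balance=$1020.10 total_interest=$20.10
After 3 (month_end (apply 1% monthly interest)): balance=$1030.30 total_interest=$30.30
After 4 (year_end (apply 8% annual interest)): balance=$1112.72 total_interest=$112.72
After 5 (year_end (apply 8% annual interest)): balance=$1201.73 total_interest=$201.73
After 6 (deposit($200)): balance=$1401.73 total_interest=$201.73

Answer: 1401.73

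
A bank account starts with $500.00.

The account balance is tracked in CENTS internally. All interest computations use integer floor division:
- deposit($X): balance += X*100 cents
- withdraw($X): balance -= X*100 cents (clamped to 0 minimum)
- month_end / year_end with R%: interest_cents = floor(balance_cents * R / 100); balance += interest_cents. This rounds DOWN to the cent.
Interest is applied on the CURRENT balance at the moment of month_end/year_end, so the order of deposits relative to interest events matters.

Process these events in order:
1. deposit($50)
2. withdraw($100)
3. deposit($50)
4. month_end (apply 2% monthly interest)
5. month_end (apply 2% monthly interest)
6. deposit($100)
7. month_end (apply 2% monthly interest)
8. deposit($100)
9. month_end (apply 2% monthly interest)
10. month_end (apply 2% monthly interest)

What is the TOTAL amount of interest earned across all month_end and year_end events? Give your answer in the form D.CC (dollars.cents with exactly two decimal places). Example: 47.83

After 1 (deposit($50)): balance=$550.00 total_interest=$0.00
After 2 (withdraw($100)): balance=$450.00 total_interest=$0.00
After 3 (deposit($50)): balance=$500.00 total_interest=$0.00
After 4 (month_end (apply 2% monthly interest)): balance=$510.00 total_interest=$10.00
After 5 (month_end (apply 2% monthly interest)): balance=$520.20 total_interest=$20.20
After 6 (deposit($100)): balance=$620.20 total_interest=$20.20
After 7 (month_end (apply 2% monthly interest)): balance=$632.60 total_interest=$32.60
After 8 (deposit($100)): balance=$732.60 total_interest=$32.60
After 9 (month_end (apply 2% monthly interest)): balance=$747.25 total_interest=$47.25
After 10 (month_end (apply 2% monthly interest)): balance=$762.19 total_interest=$62.19

Answer: 62.19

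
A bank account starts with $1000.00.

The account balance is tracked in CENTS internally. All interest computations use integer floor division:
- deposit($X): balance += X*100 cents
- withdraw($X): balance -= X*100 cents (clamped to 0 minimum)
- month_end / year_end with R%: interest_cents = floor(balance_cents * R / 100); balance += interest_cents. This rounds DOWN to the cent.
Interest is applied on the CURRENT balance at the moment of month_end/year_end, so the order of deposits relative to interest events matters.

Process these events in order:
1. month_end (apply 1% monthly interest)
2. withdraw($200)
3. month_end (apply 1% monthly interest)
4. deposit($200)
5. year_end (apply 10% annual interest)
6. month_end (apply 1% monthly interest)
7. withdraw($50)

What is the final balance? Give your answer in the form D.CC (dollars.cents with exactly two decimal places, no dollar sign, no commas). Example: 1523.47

After 1 (month_end (apply 1% monthly interest)): balance=$1010.00 total_interest=$10.00
After 2 (withdraw($200)): balance=$810.00 total_interest=$10.00
After 3 (month_end (apply 1% monthly interest)): balance=$818.10 total_interest=$18.10
After 4 (deposit($200)): balance=$1018.10 total_interest=$18.10
After 5 (year_end (apply 10% annual interest)): balance=$1119.91 total_interest=$119.91
After 6 (month_end (apply 1% monthly interest)): balance=$1131.10 total_interest=$131.10
After 7 (withdraw($50)): balance=$1081.10 total_interest=$131.10

Answer: 1081.10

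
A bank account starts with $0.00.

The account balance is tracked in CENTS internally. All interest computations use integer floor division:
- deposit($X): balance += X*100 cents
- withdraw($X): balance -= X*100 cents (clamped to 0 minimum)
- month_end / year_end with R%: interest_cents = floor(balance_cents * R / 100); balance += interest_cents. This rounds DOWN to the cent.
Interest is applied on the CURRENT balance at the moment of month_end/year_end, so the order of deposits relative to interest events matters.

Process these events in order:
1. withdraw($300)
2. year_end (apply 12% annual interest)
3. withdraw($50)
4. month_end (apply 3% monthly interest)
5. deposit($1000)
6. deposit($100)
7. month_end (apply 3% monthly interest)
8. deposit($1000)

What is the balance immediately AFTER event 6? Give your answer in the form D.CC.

Answer: 1100.00

Derivation:
After 1 (withdraw($300)): balance=$0.00 total_interest=$0.00
After 2 (year_end (apply 12% annual interest)): balance=$0.00 total_interest=$0.00
After 3 (withdraw($50)): balance=$0.00 total_interest=$0.00
After 4 (month_end (apply 3% monthly interest)): balance=$0.00 total_interest=$0.00
After 5 (deposit($1000)): balance=$1000.00 total_interest=$0.00
After 6 (deposit($100)): balance=$1100.00 total_interest=$0.00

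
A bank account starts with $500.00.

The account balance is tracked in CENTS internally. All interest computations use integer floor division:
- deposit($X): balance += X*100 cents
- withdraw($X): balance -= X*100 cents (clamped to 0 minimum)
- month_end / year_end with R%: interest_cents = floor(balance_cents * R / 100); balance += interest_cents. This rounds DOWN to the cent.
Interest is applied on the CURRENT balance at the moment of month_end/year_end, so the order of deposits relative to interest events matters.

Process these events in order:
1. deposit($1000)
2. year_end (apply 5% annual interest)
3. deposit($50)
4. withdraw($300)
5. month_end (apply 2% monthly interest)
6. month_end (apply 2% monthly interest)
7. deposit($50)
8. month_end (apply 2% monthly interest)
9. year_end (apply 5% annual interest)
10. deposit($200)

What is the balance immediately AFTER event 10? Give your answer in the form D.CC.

After 1 (deposit($1000)): balance=$1500.00 total_interest=$0.00
After 2 (year_end (apply 5% annual interest)): balance=$1575.00 total_interest=$75.00
After 3 (deposit($50)): balance=$1625.00 total_interest=$75.00
After 4 (withdraw($300)): balance=$1325.00 total_interest=$75.00
After 5 (month_end (apply 2% monthly interest)): balance=$1351.50 total_interest=$101.50
After 6 (month_end (apply 2% monthly interest)): balance=$1378.53 total_interest=$128.53
After 7 (deposit($50)): balance=$1428.53 total_interest=$128.53
After 8 (month_end (apply 2% monthly interest)): balance=$1457.10 total_interest=$157.10
After 9 (year_end (apply 5% annual interest)): balance=$1529.95 total_interest=$229.95
After 10 (deposit($200)): balance=$1729.95 total_interest=$229.95

Answer: 1729.95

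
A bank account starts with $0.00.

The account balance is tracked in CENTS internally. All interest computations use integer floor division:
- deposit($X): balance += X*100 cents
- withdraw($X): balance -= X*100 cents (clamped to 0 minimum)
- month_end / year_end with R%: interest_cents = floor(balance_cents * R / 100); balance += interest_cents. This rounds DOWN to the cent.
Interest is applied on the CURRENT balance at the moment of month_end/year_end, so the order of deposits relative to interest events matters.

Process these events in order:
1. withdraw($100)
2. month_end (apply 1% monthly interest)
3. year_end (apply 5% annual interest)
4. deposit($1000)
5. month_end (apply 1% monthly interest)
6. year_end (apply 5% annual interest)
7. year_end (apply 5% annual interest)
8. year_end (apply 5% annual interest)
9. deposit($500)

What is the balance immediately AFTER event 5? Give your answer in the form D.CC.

After 1 (withdraw($100)): balance=$0.00 total_interest=$0.00
After 2 (month_end (apply 1% monthly interest)): balance=$0.00 total_interest=$0.00
After 3 (year_end (apply 5% annual interest)): balance=$0.00 total_interest=$0.00
After 4 (deposit($1000)): balance=$1000.00 total_interest=$0.00
After 5 (month_end (apply 1% monthly interest)): balance=$1010.00 total_interest=$10.00

Answer: 1010.00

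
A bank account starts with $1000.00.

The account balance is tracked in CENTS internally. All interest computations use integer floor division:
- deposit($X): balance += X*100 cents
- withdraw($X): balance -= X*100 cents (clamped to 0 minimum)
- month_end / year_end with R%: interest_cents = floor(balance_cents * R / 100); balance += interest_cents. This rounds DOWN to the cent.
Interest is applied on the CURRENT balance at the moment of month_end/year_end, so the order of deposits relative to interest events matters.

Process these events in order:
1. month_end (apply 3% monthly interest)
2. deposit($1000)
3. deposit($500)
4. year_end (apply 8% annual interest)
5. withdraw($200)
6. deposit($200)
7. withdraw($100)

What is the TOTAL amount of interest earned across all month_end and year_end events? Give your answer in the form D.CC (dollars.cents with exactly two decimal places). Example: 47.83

Answer: 232.40

Derivation:
After 1 (month_end (apply 3% monthly interest)): balance=$1030.00 total_interest=$30.00
After 2 (deposit($1000)): balance=$2030.00 total_interest=$30.00
After 3 (deposit($500)): balance=$2530.00 total_interest=$30.00
After 4 (year_end (apply 8% annual interest)): balance=$2732.40 total_interest=$232.40
After 5 (withdraw($200)): balance=$2532.40 total_interest=$232.40
After 6 (deposit($200)): balance=$2732.40 total_interest=$232.40
After 7 (withdraw($100)): balance=$2632.40 total_interest=$232.40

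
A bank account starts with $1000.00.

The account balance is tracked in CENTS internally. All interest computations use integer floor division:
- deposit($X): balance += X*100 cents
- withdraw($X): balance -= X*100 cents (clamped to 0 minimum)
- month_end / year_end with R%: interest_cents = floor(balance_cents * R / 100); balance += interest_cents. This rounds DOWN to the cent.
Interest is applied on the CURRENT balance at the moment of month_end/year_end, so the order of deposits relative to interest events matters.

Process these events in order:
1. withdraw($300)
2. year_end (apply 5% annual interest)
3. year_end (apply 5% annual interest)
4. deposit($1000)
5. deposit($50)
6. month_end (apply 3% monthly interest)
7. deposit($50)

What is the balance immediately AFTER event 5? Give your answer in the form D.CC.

Answer: 1821.75

Derivation:
After 1 (withdraw($300)): balance=$700.00 total_interest=$0.00
After 2 (year_end (apply 5% annual interest)): balance=$735.00 total_interest=$35.00
After 3 (year_end (apply 5% annual interest)): balance=$771.75 total_interest=$71.75
After 4 (deposit($1000)): balance=$1771.75 total_interest=$71.75
After 5 (deposit($50)): balance=$1821.75 total_interest=$71.75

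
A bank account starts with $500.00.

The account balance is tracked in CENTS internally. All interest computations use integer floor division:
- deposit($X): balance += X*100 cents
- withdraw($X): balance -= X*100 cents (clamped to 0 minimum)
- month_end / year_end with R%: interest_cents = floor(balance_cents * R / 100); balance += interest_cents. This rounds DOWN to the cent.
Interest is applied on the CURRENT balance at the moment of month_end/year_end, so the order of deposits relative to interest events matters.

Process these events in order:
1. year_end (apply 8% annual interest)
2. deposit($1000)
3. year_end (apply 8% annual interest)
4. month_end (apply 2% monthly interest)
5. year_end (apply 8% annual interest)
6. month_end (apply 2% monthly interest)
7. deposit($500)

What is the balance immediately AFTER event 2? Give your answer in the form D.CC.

Answer: 1540.00

Derivation:
After 1 (year_end (apply 8% annual interest)): balance=$540.00 total_interest=$40.00
After 2 (deposit($1000)): balance=$1540.00 total_interest=$40.00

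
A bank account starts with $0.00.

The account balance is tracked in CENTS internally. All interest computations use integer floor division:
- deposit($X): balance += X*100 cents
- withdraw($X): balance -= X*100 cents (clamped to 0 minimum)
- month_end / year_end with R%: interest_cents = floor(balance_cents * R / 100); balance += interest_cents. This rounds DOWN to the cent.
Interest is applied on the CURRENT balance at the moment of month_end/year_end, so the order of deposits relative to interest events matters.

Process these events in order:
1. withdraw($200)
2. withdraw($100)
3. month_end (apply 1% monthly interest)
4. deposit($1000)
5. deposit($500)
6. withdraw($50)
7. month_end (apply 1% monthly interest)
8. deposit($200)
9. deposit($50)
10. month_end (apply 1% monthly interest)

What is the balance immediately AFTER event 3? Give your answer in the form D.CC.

After 1 (withdraw($200)): balance=$0.00 total_interest=$0.00
After 2 (withdraw($100)): balance=$0.00 total_interest=$0.00
After 3 (month_end (apply 1% monthly interest)): balance=$0.00 total_interest=$0.00

Answer: 0.00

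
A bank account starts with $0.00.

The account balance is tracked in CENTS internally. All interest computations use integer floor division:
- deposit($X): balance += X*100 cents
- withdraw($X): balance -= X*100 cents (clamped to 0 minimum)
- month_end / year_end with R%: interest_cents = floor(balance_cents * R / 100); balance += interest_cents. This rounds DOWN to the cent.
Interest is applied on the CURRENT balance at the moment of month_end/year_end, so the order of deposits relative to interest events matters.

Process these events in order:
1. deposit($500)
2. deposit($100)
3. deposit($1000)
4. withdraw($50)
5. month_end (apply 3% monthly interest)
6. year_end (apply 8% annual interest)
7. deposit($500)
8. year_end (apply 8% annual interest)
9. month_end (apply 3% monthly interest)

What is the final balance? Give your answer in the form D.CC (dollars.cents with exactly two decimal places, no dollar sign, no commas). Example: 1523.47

Answer: 2474.21

Derivation:
After 1 (deposit($500)): balance=$500.00 total_interest=$0.00
After 2 (deposit($100)): balance=$600.00 total_interest=$0.00
After 3 (deposit($1000)): balance=$1600.00 total_interest=$0.00
After 4 (withdraw($50)): balance=$1550.00 total_interest=$0.00
After 5 (month_end (apply 3% monthly interest)): balance=$1596.50 total_interest=$46.50
After 6 (year_end (apply 8% annual interest)): balance=$1724.22 total_interest=$174.22
After 7 (deposit($500)): balance=$2224.22 total_interest=$174.22
After 8 (year_end (apply 8% annual interest)): balance=$2402.15 total_interest=$352.15
After 9 (month_end (apply 3% monthly interest)): balance=$2474.21 total_interest=$424.21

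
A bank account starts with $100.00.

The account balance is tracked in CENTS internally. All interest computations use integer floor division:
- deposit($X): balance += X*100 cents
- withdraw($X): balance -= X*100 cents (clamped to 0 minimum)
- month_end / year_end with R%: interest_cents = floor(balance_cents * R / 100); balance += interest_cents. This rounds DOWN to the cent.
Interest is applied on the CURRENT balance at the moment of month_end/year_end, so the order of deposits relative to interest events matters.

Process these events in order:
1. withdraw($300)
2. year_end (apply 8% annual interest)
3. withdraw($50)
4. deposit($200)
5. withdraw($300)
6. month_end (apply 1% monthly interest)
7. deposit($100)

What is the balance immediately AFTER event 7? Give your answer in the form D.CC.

After 1 (withdraw($300)): balance=$0.00 total_interest=$0.00
After 2 (year_end (apply 8% annual interest)): balance=$0.00 total_interest=$0.00
After 3 (withdraw($50)): balance=$0.00 total_interest=$0.00
After 4 (deposit($200)): balance=$200.00 total_interest=$0.00
After 5 (withdraw($300)): balance=$0.00 total_interest=$0.00
After 6 (month_end (apply 1% monthly interest)): balance=$0.00 total_interest=$0.00
After 7 (deposit($100)): balance=$100.00 total_interest=$0.00

Answer: 100.00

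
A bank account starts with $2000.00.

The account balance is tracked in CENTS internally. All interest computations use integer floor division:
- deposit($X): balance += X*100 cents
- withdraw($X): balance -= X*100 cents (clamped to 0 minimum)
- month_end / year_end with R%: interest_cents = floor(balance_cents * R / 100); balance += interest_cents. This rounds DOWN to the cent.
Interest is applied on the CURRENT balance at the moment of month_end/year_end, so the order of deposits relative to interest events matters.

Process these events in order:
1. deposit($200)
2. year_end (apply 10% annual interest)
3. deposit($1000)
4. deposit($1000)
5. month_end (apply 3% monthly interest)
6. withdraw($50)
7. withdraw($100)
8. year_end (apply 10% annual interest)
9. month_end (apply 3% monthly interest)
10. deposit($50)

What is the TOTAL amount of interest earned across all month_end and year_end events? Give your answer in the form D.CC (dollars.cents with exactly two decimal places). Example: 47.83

Answer: 938.14

Derivation:
After 1 (deposit($200)): balance=$2200.00 total_interest=$0.00
After 2 (year_end (apply 10% annual interest)): balance=$2420.00 total_interest=$220.00
After 3 (deposit($1000)): balance=$3420.00 total_interest=$220.00
After 4 (deposit($1000)): balance=$4420.00 total_interest=$220.00
After 5 (month_end (apply 3% monthly interest)): balance=$4552.60 total_interest=$352.60
After 6 (withdraw($50)): balance=$4502.60 total_interest=$352.60
After 7 (withdraw($100)): balance=$4402.60 total_interest=$352.60
After 8 (year_end (apply 10% annual interest)): balance=$4842.86 total_interest=$792.86
After 9 (month_end (apply 3% monthly interest)): balance=$4988.14 total_interest=$938.14
After 10 (deposit($50)): balance=$5038.14 total_interest=$938.14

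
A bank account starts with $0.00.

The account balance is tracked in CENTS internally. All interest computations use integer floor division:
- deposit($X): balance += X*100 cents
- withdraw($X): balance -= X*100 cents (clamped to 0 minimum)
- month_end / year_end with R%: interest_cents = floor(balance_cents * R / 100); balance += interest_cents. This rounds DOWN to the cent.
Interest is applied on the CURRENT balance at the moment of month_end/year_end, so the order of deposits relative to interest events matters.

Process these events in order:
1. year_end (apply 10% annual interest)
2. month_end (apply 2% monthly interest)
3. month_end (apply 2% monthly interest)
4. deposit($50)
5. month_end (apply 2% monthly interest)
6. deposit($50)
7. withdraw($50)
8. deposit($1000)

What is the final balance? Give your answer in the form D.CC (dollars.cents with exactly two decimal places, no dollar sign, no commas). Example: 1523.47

Answer: 1051.00

Derivation:
After 1 (year_end (apply 10% annual interest)): balance=$0.00 total_interest=$0.00
After 2 (month_end (apply 2% monthly interest)): balance=$0.00 total_interest=$0.00
After 3 (month_end (apply 2% monthly interest)): balance=$0.00 total_interest=$0.00
After 4 (deposit($50)): balance=$50.00 total_interest=$0.00
After 5 (month_end (apply 2% monthly interest)): balance=$51.00 total_interest=$1.00
After 6 (deposit($50)): balance=$101.00 total_interest=$1.00
After 7 (withdraw($50)): balance=$51.00 total_interest=$1.00
After 8 (deposit($1000)): balance=$1051.00 total_interest=$1.00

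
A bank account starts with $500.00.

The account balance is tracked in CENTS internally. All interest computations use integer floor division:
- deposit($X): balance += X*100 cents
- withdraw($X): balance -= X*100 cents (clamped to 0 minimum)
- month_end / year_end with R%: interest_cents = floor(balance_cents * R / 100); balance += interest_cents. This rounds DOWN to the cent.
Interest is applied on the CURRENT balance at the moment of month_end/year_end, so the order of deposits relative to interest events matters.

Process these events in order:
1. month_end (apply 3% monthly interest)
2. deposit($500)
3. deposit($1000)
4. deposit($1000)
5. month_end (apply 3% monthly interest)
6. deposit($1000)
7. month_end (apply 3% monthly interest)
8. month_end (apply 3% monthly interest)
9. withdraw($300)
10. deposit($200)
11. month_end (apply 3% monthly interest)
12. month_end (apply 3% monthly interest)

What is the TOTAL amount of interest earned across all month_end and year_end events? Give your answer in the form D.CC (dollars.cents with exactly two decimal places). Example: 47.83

After 1 (month_end (apply 3% monthly interest)): balance=$515.00 total_interest=$15.00
After 2 (deposit($500)): balance=$1015.00 total_interest=$15.00
After 3 (deposit($1000)): balance=$2015.00 total_interest=$15.00
After 4 (deposit($1000)): balance=$3015.00 total_interest=$15.00
After 5 (month_end (apply 3% monthly interest)): balance=$3105.45 total_interest=$105.45
After 6 (deposit($1000)): balance=$4105.45 total_interest=$105.45
After 7 (month_end (apply 3% monthly interest)): balance=$4228.61 total_interest=$228.61
After 8 (month_end (apply 3% monthly interest)): balance=$4355.46 total_interest=$355.46
After 9 (withdraw($300)): balance=$4055.46 total_interest=$355.46
After 10 (deposit($200)): balance=$4255.46 total_interest=$355.46
After 11 (month_end (apply 3% monthly interest)): balance=$4383.12 total_interest=$483.12
After 12 (month_end (apply 3% monthly interest)): balance=$4514.61 total_interest=$614.61

Answer: 614.61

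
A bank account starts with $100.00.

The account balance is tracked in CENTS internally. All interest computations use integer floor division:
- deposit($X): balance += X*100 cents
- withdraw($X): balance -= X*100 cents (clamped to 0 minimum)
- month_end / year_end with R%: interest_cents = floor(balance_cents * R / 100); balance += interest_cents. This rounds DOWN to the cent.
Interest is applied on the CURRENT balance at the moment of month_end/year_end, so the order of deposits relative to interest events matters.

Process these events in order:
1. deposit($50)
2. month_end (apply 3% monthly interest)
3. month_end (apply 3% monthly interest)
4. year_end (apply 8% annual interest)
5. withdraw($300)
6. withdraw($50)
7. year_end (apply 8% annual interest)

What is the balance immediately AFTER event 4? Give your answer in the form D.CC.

After 1 (deposit($50)): balance=$150.00 total_interest=$0.00
After 2 (month_end (apply 3% monthly interest)): balance=$154.50 total_interest=$4.50
After 3 (month_end (apply 3% monthly interest)): balance=$159.13 total_interest=$9.13
After 4 (year_end (apply 8% annual interest)): balance=$171.86 total_interest=$21.86

Answer: 171.86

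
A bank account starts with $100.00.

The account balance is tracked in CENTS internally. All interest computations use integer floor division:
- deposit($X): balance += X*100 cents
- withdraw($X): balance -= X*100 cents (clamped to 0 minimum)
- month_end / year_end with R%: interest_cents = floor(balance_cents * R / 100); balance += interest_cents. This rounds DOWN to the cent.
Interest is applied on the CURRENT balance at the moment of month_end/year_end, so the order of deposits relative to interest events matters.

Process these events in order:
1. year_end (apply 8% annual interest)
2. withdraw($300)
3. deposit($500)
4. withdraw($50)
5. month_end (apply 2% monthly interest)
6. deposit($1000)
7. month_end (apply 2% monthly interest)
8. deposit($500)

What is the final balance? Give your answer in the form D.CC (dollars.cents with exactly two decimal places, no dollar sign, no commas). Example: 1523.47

After 1 (year_end (apply 8% annual interest)): balance=$108.00 total_interest=$8.00
After 2 (withdraw($300)): balance=$0.00 total_interest=$8.00
After 3 (deposit($500)): balance=$500.00 total_interest=$8.00
After 4 (withdraw($50)): balance=$450.00 total_interest=$8.00
After 5 (month_end (apply 2% monthly interest)): balance=$459.00 total_interest=$17.00
After 6 (deposit($1000)): balance=$1459.00 total_interest=$17.00
After 7 (month_end (apply 2% monthly interest)): balance=$1488.18 total_interest=$46.18
After 8 (deposit($500)): balance=$1988.18 total_interest=$46.18

Answer: 1988.18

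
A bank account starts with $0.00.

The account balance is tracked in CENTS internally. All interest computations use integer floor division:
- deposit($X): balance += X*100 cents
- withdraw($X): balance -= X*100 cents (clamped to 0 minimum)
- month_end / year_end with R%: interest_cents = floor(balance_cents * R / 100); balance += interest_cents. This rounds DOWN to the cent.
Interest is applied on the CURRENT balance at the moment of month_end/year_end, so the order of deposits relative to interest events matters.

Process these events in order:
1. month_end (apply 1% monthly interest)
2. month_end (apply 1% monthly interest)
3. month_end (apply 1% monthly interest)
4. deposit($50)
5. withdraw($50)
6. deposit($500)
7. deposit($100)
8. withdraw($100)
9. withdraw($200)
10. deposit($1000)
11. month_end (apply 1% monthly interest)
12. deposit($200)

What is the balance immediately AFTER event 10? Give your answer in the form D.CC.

Answer: 1300.00

Derivation:
After 1 (month_end (apply 1% monthly interest)): balance=$0.00 total_interest=$0.00
After 2 (month_end (apply 1% monthly interest)): balance=$0.00 total_interest=$0.00
After 3 (month_end (apply 1% monthly interest)): balance=$0.00 total_interest=$0.00
After 4 (deposit($50)): balance=$50.00 total_interest=$0.00
After 5 (withdraw($50)): balance=$0.00 total_interest=$0.00
After 6 (deposit($500)): balance=$500.00 total_interest=$0.00
After 7 (deposit($100)): balance=$600.00 total_interest=$0.00
After 8 (withdraw($100)): balance=$500.00 total_interest=$0.00
After 9 (withdraw($200)): balance=$300.00 total_interest=$0.00
After 10 (deposit($1000)): balance=$1300.00 total_interest=$0.00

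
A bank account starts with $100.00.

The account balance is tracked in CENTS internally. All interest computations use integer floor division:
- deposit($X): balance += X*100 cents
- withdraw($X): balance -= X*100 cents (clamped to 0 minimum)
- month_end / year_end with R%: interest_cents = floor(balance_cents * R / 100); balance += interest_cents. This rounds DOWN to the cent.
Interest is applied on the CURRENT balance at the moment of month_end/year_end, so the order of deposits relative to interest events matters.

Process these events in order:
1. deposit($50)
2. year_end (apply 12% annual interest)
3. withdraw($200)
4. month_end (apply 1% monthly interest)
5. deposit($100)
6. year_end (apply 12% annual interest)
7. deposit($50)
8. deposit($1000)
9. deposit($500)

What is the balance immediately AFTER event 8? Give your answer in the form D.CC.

Answer: 1162.00

Derivation:
After 1 (deposit($50)): balance=$150.00 total_interest=$0.00
After 2 (year_end (apply 12% annual interest)): balance=$168.00 total_interest=$18.00
After 3 (withdraw($200)): balance=$0.00 total_interest=$18.00
After 4 (month_end (apply 1% monthly interest)): balance=$0.00 total_interest=$18.00
After 5 (deposit($100)): balance=$100.00 total_interest=$18.00
After 6 (year_end (apply 12% annual interest)): balance=$112.00 total_interest=$30.00
After 7 (deposit($50)): balance=$162.00 total_interest=$30.00
After 8 (deposit($1000)): balance=$1162.00 total_interest=$30.00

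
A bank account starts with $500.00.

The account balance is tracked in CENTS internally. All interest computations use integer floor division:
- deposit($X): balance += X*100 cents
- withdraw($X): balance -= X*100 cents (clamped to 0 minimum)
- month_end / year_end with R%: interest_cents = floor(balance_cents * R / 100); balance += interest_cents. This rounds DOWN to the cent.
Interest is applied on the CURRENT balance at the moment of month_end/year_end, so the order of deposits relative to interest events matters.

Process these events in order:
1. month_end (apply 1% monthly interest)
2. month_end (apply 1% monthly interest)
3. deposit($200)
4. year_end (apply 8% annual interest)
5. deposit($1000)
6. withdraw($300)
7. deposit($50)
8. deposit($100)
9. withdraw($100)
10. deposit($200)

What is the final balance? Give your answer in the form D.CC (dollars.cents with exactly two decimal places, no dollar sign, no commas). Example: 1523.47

Answer: 1716.85

Derivation:
After 1 (month_end (apply 1% monthly interest)): balance=$505.00 total_interest=$5.00
After 2 (month_end (apply 1% monthly interest)): balance=$510.05 total_interest=$10.05
After 3 (deposit($200)): balance=$710.05 total_interest=$10.05
After 4 (year_end (apply 8% annual interest)): balance=$766.85 total_interest=$66.85
After 5 (deposit($1000)): balance=$1766.85 total_interest=$66.85
After 6 (withdraw($300)): balance=$1466.85 total_interest=$66.85
After 7 (deposit($50)): balance=$1516.85 total_interest=$66.85
After 8 (deposit($100)): balance=$1616.85 total_interest=$66.85
After 9 (withdraw($100)): balance=$1516.85 total_interest=$66.85
After 10 (deposit($200)): balance=$1716.85 total_interest=$66.85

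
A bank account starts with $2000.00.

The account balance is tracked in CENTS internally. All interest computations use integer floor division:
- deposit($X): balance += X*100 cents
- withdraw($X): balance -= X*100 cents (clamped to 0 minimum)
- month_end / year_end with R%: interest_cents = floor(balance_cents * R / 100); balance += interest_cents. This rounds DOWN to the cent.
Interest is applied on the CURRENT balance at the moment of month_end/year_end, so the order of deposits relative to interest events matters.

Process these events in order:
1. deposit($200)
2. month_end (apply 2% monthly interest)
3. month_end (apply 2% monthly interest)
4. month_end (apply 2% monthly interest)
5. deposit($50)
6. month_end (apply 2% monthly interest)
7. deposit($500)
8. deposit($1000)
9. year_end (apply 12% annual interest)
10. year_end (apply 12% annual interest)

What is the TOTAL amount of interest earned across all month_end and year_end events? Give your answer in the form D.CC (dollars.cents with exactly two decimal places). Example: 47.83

After 1 (deposit($200)): balance=$2200.00 total_interest=$0.00
After 2 (month_end (apply 2% monthly interest)): balance=$2244.00 total_interest=$44.00
After 3 (month_end (apply 2% monthly interest)): balance=$2288.88 total_interest=$88.88
After 4 (month_end (apply 2% monthly interest)): balance=$2334.65 total_interest=$134.65
After 5 (deposit($50)): balance=$2384.65 total_interest=$134.65
After 6 (month_end (apply 2% monthly interest)): balance=$2432.34 total_interest=$182.34
After 7 (deposit($500)): balance=$2932.34 total_interest=$182.34
After 8 (deposit($1000)): balance=$3932.34 total_interest=$182.34
After 9 (year_end (apply 12% annual interest)): balance=$4404.22 total_interest=$654.22
After 10 (year_end (apply 12% annual interest)): balance=$4932.72 total_interest=$1182.72

Answer: 1182.72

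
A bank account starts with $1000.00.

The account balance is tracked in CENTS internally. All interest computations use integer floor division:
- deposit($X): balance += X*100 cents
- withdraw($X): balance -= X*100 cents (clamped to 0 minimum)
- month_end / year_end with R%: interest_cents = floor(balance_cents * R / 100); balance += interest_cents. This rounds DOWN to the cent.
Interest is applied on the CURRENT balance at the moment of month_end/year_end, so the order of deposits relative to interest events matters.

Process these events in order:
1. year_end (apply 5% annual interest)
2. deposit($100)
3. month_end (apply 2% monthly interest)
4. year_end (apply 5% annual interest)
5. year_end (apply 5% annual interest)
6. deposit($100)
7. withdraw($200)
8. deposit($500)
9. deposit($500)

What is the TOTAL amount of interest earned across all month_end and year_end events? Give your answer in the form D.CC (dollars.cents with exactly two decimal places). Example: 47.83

Answer: 193.23

Derivation:
After 1 (year_end (apply 5% annual interest)): balance=$1050.00 total_interest=$50.00
After 2 (deposit($100)): balance=$1150.00 total_interest=$50.00
After 3 (month_end (apply 2% monthly interest)): balance=$1173.00 total_interest=$73.00
After 4 (year_end (apply 5% annual interest)): balance=$1231.65 total_interest=$131.65
After 5 (year_end (apply 5% annual interest)): balance=$1293.23 total_interest=$193.23
After 6 (deposit($100)): balance=$1393.23 total_interest=$193.23
After 7 (withdraw($200)): balance=$1193.23 total_interest=$193.23
After 8 (deposit($500)): balance=$1693.23 total_interest=$193.23
After 9 (deposit($500)): balance=$2193.23 total_interest=$193.23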